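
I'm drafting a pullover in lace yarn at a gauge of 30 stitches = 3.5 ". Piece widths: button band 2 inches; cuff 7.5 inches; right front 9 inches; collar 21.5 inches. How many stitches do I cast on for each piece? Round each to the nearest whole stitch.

Rate = 30/3.5 = 8.571 sts per in.
button band: 2 × 8.571 = 17.14 → 17.
cuff: 7.5 × 8.571 = 64.29 → 64.
right front: 9 × 8.571 = 77.14 → 77.
collar: 21.5 × 8.571 = 184.29 → 184.

button band 17; cuff 64; right front 77; collar 184.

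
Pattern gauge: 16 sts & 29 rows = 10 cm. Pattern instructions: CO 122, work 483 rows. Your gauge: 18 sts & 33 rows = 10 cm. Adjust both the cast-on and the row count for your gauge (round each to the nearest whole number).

Cast on 137 stitches; work 550 rows.

Stitches: 122 × 18/16 = 137.25 → 137.
Rows: 483 × 33/29 = 549.62 → 550.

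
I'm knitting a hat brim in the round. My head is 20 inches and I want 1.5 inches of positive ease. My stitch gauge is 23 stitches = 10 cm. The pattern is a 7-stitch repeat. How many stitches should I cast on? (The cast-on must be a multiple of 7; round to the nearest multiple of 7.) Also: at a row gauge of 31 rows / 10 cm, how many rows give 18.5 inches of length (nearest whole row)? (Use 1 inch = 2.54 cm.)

Finished = 20 + 1.5 = 21.5 inches.
21.5 inches × 2.54 = 54.61 cm.
23/10 = 2.3 sts per cm; 54.61 × 2.3 = 125.60 sts.
Nearest multiple of 7 → 126.
18.5 inches = 46.99 cm; × 3.1 = 145.67 → 146 rows.

Cast on 126 stitches; work 146 rows.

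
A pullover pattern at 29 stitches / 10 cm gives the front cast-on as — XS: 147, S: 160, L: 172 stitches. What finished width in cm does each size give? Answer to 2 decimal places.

XS 50.69 cm; S 55.17 cm; L 59.31 cm.

29/10 = 2.9 sts per cm.
XS: 147 / 2.9 = 50.690 → 50.69 cm.
S: 160 / 2.9 = 55.172 → 55.17 cm.
L: 172 / 2.9 = 59.310 → 59.31 cm.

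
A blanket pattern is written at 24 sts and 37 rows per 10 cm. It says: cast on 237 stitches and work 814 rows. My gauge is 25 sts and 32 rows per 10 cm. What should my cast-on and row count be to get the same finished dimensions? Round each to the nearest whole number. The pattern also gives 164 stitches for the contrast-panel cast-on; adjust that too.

Cast on 247 stitches; work 704 rows; contrast-panel cast-on 171 stitches.

Stitches: 237 × 25/24 = 246.88 → 247.
Rows: 814 × 32/37 = 704.00 → 704.
contrast-panel cast-on: 164 × 25/24 = 170.83 → 171.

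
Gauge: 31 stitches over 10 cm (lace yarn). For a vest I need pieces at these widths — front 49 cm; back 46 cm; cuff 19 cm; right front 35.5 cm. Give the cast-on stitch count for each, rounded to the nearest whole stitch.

front 152; back 143; cuff 59; right front 110.

Rate = 31/10 = 3.1 sts per cm.
front: 49 × 3.1 = 151.90 → 152.
back: 46 × 3.1 = 142.60 → 143.
cuff: 19 × 3.1 = 58.90 → 59.
right front: 35.5 × 3.1 = 110.05 → 110.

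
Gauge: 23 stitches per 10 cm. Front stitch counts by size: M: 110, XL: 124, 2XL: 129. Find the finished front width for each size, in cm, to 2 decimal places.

23/10 = 2.3 sts per cm.
M: 110 / 2.3 = 47.826 → 47.83 cm.
XL: 124 / 2.3 = 53.913 → 53.91 cm.
2XL: 129 / 2.3 = 56.087 → 56.09 cm.

M 47.83 cm; XL 53.91 cm; 2XL 56.09 cm.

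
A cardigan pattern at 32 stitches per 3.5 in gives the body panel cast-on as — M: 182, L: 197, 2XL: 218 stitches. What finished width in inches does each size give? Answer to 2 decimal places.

32/3.5 = 9.143 sts per in.
M: 182 / 9.143 = 19.906 → 19.91 in.
L: 197 / 9.143 = 21.547 → 21.55 in.
2XL: 218 / 9.143 = 23.844 → 23.84 in.

M 19.91 inches; L 21.55 inches; 2XL 23.84 inches.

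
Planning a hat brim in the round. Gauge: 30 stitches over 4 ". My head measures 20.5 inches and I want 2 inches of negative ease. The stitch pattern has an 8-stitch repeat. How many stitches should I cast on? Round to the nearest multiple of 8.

136 stitches.

Finished = 20.5 − 2 = 18.5 inches.
30 / 4 = 7.5 sts/in.
18.5 × 7.5 = 138.75 sts.
Nearest multiple of 8: 136.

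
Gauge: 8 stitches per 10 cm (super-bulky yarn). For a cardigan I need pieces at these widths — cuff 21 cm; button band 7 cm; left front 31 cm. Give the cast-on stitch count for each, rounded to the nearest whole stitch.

cuff 17; button band 6; left front 25.

Rate = 8/10 = 0.8 sts per cm.
cuff: 21 × 0.8 = 16.80 → 17.
button band: 7 × 0.8 = 5.60 → 6.
left front: 31 × 0.8 = 24.80 → 25.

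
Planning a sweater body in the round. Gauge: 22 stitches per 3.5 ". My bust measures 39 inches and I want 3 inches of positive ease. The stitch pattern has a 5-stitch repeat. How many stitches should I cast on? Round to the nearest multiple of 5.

Finished = 39 + 3 = 42 inches.
22 / 3.5 = 6.286 sts/in.
42 × 6.286 = 264.00 sts.
Nearest multiple of 5: 265.

265 stitches.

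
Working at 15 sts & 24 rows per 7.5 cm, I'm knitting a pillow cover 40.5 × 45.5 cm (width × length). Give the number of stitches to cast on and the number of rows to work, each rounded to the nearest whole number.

Cast on 81 stitches and work 146 rows.

Stitch gauge = 15/7.5 = 2 sts/cm; 40.5 × 2 = 81.00 → 81 sts.
Row gauge = 24/7.5 = 3.2 rows/cm; 45.5 × 3.2 = 145.60 → 146 rows.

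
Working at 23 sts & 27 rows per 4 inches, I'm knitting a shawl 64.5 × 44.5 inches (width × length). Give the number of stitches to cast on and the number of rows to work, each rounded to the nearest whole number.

Stitch gauge = 23/4 = 5.75 sts/in; 64.5 × 5.75 = 370.88 → 371 sts.
Row gauge = 27/4 = 6.75 rows/in; 44.5 × 6.75 = 300.38 → 300 rows.

Cast on 371 stitches and work 300 rows.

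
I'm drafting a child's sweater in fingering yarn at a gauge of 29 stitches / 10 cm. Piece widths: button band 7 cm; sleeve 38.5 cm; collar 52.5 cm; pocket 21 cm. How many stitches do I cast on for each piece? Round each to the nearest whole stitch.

button band 20; sleeve 112; collar 152; pocket 61.

Rate = 29/10 = 2.9 sts per cm.
button band: 7 × 2.9 = 20.30 → 20.
sleeve: 38.5 × 2.9 = 111.65 → 112.
collar: 52.5 × 2.9 = 152.25 → 152.
pocket: 21 × 2.9 = 60.90 → 61.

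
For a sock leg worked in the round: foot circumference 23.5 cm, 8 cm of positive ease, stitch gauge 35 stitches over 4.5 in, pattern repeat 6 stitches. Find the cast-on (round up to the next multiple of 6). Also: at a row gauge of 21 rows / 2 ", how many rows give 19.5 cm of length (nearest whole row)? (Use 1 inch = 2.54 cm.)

Finished = 23.5 + 8 = 31.5 cm.
31.5 cm × 1/2.54 = 12.40 inches.
35/4.5 = 7.778 sts per in; 12.40 × 7.778 = 96.46 sts.
Next multiple of 6 → 102.
19.5 cm = 7.68 inches; × 10.5 = 80.61 → 81 rows.

Cast on 102 stitches; work 81 rows.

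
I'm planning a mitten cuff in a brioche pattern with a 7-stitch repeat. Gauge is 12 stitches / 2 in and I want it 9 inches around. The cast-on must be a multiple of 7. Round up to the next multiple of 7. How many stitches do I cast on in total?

56 stitches.

12 / 2 = 6 sts per inch.
9 × 6 = 54.00 sts.
Next multiple of 7: 56.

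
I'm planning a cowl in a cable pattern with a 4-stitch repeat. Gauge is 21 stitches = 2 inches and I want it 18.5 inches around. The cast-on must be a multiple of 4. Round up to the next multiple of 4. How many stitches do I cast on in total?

196 stitches.

21 / 2 = 10.5 sts per inch.
18.5 × 10.5 = 194.25 sts.
Next multiple of 4: 196.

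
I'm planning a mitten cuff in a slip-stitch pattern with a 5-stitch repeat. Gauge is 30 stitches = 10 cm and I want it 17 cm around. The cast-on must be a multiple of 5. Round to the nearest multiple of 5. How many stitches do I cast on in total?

30 / 10 = 3 sts per cm.
17 × 3 = 51.00 sts.
Nearest multiple of 5: 50.

CO 50 sts.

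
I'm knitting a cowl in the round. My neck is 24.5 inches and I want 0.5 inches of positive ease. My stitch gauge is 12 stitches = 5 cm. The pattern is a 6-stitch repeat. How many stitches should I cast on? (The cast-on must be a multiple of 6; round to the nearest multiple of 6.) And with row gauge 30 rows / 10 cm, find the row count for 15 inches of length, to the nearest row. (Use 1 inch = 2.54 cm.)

Finished = 24.5 + 0.5 = 25 inches.
25 inches × 2.54 = 63.50 cm.
12/5 = 2.4 sts per cm; 63.50 × 2.4 = 152.40 sts.
Nearest multiple of 6 → 150.
15 inches = 38.10 cm; × 3 = 114.30 → 114 rows.

Cast on 150 stitches; work 114 rows.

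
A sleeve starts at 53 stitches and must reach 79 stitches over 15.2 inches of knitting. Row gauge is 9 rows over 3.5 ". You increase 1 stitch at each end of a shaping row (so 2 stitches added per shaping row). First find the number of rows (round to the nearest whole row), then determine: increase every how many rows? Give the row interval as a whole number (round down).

Rows = 15.2 × 2.571 = 39.1 → 39 rows.
Stitches to add: 26 → 13 shaping rows (at 2 st each).
39 / 13 = 3.00 → every 3 rows.

Increase every 3rd row.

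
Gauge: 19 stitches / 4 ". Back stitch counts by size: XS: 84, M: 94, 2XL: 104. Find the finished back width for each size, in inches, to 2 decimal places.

19/4 = 4.75 sts per in.
XS: 84 / 4.75 = 17.684 → 17.68 in.
M: 94 / 4.75 = 19.789 → 19.79 in.
2XL: 104 / 4.75 = 21.895 → 21.89 in.

XS 17.68 inches; M 19.79 inches; 2XL 21.89 inches.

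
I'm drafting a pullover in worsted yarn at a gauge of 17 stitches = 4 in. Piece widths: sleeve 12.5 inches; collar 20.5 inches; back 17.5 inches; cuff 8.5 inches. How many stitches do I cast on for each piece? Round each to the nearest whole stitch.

sleeve 53; collar 87; back 74; cuff 36.

Rate = 17/4 = 4.25 sts per in.
sleeve: 12.5 × 4.25 = 53.12 → 53.
collar: 20.5 × 4.25 = 87.12 → 87.
back: 17.5 × 4.25 = 74.38 → 74.
cuff: 8.5 × 4.25 = 36.12 → 36.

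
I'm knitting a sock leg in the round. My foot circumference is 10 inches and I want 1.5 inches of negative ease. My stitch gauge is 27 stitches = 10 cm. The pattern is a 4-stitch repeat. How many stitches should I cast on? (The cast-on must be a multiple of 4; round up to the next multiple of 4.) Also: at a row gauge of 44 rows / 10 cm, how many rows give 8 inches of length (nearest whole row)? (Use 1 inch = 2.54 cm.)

Cast on 60 stitches; work 89 rows.

Finished = 10 − 1.5 = 8.5 inches.
8.5 inches × 2.54 = 21.59 cm.
27/10 = 2.7 sts per cm; 21.59 × 2.7 = 58.29 sts.
Next multiple of 4 → 60.
8 inches = 20.32 cm; × 4.4 = 89.41 → 89 rows.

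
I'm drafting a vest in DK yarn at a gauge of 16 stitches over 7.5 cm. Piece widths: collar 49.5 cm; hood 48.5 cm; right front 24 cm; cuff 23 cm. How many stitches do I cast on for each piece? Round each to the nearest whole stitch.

collar 106; hood 103; right front 51; cuff 49.

Rate = 16/7.5 = 2.133 sts per cm.
collar: 49.5 × 2.133 = 105.60 → 106.
hood: 48.5 × 2.133 = 103.47 → 103.
right front: 24 × 2.133 = 51.20 → 51.
cuff: 23 × 2.133 = 49.07 → 49.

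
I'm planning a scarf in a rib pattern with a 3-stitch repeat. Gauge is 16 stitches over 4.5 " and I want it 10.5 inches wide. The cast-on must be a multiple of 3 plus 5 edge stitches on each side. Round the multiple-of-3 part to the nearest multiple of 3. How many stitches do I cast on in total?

16 / 4.5 = 3.556 sts per inch.
10.5 × 3.556 = 37.33 sts.
Less 10 edge sts → 27.33 for the repeat.
Nearest multiple of 3: 27.
Add back 10 edge sts → 37.

37 stitches.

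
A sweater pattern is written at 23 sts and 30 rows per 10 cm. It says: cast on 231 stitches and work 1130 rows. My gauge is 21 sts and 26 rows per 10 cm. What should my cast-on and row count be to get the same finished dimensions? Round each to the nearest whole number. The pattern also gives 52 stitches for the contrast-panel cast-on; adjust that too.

Stitches: 231 × 21/23 = 210.91 → 211.
Rows: 1130 × 26/30 = 979.33 → 979.
contrast-panel cast-on: 52 × 21/23 = 47.48 → 47.

Cast on 211 stitches; work 979 rows; contrast-panel cast-on 47 stitches.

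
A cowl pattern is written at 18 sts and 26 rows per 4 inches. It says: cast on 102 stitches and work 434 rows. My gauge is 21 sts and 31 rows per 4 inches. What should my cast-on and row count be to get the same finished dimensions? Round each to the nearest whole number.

Stitches: 102 × 21/18 = 119.00 → 119.
Rows: 434 × 31/26 = 517.46 → 517.

Cast on 119 stitches; work 517 rows.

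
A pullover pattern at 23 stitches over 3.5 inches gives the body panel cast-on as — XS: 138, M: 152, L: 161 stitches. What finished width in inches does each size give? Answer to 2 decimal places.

XS 21.00 inches; M 23.13 inches; L 24.50 inches.

23/3.5 = 6.571 sts per in.
XS: 138 / 6.571 = 21.000 → 21.00 in.
M: 152 / 6.571 = 23.130 → 23.13 in.
L: 161 / 6.571 = 24.500 → 24.50 in.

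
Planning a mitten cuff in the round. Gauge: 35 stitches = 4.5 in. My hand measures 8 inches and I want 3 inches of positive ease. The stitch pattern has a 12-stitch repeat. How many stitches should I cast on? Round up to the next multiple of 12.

Cast on 96 stitches.

Finished = 8 + 3 = 11 inches.
35 / 4.5 = 7.778 sts/in.
11 × 7.778 = 85.56 sts.
Next multiple of 12: 96.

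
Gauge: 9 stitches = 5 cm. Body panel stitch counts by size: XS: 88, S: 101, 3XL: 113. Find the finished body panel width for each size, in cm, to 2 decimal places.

XS 48.89 cm; S 56.11 cm; 3XL 62.78 cm.

9/5 = 1.8 sts per cm.
XS: 88 / 1.8 = 48.889 → 48.89 cm.
S: 101 / 1.8 = 56.111 → 56.11 cm.
3XL: 113 / 1.8 = 62.778 → 62.78 cm.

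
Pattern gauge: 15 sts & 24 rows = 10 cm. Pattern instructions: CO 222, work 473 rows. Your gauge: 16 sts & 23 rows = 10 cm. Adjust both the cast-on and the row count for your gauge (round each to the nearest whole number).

Cast on 237 stitches; work 453 rows.

Stitches: 222 × 16/15 = 236.80 → 237.
Rows: 473 × 23/24 = 453.29 → 453.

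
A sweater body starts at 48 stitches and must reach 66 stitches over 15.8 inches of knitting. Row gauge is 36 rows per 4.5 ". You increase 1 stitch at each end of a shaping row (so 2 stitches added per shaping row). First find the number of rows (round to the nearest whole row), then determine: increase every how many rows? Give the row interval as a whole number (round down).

Rows = 15.8 × 8 = 126.4 → 126 rows.
Stitches to add: 18 → 9 shaping rows (at 2 st each).
126 / 9 = 14.00 → every 14 rows.

Increase every 14th row.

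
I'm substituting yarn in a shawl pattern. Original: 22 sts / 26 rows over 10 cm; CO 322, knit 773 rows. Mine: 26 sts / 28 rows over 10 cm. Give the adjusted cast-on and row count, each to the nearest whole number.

Stitches: 322 × 26/22 = 380.55 → 381.
Rows: 773 × 28/26 = 832.46 → 832.

Cast on 381 stitches; work 832 rows.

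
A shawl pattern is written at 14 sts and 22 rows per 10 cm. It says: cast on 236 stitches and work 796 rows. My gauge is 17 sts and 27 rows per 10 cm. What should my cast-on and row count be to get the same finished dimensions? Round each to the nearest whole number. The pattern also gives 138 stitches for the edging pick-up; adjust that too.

Stitches: 236 × 17/14 = 286.57 → 287.
Rows: 796 × 27/22 = 976.91 → 977.
edging pick-up: 138 × 17/14 = 167.57 → 168.

Cast on 287 stitches; work 977 rows; edging pick-up 168 stitches.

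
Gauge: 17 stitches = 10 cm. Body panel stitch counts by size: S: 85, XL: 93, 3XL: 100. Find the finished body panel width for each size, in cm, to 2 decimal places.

17/10 = 1.7 sts per cm.
S: 85 / 1.7 = 50.000 → 50.00 cm.
XL: 93 / 1.7 = 54.706 → 54.71 cm.
3XL: 100 / 1.7 = 58.824 → 58.82 cm.

S 50.00 cm; XL 54.71 cm; 3XL 58.82 cm.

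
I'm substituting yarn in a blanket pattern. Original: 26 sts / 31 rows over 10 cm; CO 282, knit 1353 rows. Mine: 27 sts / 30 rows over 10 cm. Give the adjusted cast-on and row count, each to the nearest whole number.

Stitches: 282 × 27/26 = 292.85 → 293.
Rows: 1353 × 30/31 = 1309.35 → 1309.

Cast on 293 stitches; work 1309 rows.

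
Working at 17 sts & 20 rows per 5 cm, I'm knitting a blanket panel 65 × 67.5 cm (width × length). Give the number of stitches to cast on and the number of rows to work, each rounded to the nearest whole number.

Stitch gauge = 17/5 = 3.4 sts/cm; 65 × 3.4 = 221.00 → 221 sts.
Row gauge = 20/5 = 4 rows/cm; 67.5 × 4 = 270.00 → 270 rows.

Cast on 221 stitches and work 270 rows.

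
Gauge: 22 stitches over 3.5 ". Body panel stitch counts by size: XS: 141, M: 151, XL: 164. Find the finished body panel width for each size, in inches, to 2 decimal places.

XS 22.43 inches; M 24.02 inches; XL 26.09 inches.

22/3.5 = 6.286 sts per in.
XS: 141 / 6.286 = 22.432 → 22.43 in.
M: 151 / 6.286 = 24.023 → 24.02 in.
XL: 164 / 6.286 = 26.091 → 26.09 in.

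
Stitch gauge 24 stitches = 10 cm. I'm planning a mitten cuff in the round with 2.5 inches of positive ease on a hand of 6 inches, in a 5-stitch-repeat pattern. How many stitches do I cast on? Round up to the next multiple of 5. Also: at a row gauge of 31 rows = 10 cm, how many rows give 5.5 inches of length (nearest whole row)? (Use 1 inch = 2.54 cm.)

Finished = 6 + 2.5 = 8.5 inches.
8.5 inches × 2.54 = 21.59 cm.
24/10 = 2.4 sts per cm; 21.59 × 2.4 = 51.82 sts.
Next multiple of 5 → 55.
5.5 inches = 13.97 cm; × 3.1 = 43.31 → 43 rows.

Cast on 55 stitches; work 43 rows.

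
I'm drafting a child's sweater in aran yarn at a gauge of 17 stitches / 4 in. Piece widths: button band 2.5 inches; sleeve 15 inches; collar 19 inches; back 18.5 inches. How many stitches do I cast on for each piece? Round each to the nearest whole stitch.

button band 11; sleeve 64; collar 81; back 79.

Rate = 17/4 = 4.25 sts per in.
button band: 2.5 × 4.25 = 10.62 → 11.
sleeve: 15 × 4.25 = 63.75 → 64.
collar: 19 × 4.25 = 80.75 → 81.
back: 18.5 × 4.25 = 78.62 → 79.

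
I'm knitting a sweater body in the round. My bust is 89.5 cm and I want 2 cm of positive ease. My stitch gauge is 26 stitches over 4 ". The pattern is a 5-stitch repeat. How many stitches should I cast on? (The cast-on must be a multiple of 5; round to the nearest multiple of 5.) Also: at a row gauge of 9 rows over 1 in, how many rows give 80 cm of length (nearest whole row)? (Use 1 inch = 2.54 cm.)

Finished = 89.5 + 2 = 91.5 cm.
91.5 cm × 1/2.54 = 36.02 inches.
26/4 = 6.5 sts per in; 36.02 × 6.5 = 234.15 sts.
Nearest multiple of 5 → 235.
80 cm = 31.50 inches; × 9 = 283.46 → 283 rows.

Cast on 235 stitches; work 283 rows.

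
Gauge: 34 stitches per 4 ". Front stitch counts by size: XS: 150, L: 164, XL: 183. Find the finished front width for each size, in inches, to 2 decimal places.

XS 17.65 inches; L 19.29 inches; XL 21.53 inches.

34/4 = 8.5 sts per in.
XS: 150 / 8.5 = 17.647 → 17.65 in.
L: 164 / 8.5 = 19.294 → 19.29 in.
XL: 183 / 8.5 = 21.529 → 21.53 in.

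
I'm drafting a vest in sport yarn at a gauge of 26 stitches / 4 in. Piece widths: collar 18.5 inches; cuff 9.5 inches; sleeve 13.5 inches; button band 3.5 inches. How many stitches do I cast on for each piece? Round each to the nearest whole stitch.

collar 120; cuff 62; sleeve 88; button band 23.

Rate = 26/4 = 6.5 sts per in.
collar: 18.5 × 6.5 = 120.25 → 120.
cuff: 9.5 × 6.5 = 61.75 → 62.
sleeve: 13.5 × 6.5 = 87.75 → 88.
button band: 3.5 × 6.5 = 22.75 → 23.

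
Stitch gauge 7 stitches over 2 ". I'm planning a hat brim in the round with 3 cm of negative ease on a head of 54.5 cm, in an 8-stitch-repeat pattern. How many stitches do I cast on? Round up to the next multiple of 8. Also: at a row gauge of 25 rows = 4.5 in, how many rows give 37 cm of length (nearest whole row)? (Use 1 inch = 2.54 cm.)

Cast on 72 stitches; work 81 rows.

Finished = 54.5 − 3 = 51.5 cm.
51.5 cm × 1/2.54 = 20.28 inches.
7/2 = 3.5 sts per in; 20.28 × 3.5 = 70.96 sts.
Next multiple of 8 → 72.
37 cm = 14.57 inches; × 5.556 = 80.93 → 81 rows.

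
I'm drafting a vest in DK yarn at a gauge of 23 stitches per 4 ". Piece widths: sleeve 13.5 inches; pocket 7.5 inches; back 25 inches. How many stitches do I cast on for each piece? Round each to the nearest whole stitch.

sleeve 78; pocket 43; back 144.

Rate = 23/4 = 5.75 sts per in.
sleeve: 13.5 × 5.75 = 77.62 → 78.
pocket: 7.5 × 5.75 = 43.12 → 43.
back: 25 × 5.75 = 143.75 → 144.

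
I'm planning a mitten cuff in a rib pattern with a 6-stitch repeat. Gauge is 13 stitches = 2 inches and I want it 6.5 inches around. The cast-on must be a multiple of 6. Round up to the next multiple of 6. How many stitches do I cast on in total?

CO 48 sts.

13 / 2 = 6.5 sts per inch.
6.5 × 6.5 = 42.25 sts.
Next multiple of 6: 48.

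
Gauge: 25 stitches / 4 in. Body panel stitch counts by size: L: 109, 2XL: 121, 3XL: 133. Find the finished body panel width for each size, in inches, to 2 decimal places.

L 17.44 inches; 2XL 19.36 inches; 3XL 21.28 inches.

25/4 = 6.25 sts per in.
L: 109 / 6.25 = 17.440 → 17.44 in.
2XL: 121 / 6.25 = 19.360 → 19.36 in.
3XL: 133 / 6.25 = 21.280 → 21.28 in.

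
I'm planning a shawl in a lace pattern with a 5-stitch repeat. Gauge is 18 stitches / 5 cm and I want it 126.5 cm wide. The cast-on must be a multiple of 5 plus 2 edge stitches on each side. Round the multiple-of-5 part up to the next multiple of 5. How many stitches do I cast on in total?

459 stitches.

18 / 5 = 3.6 sts per cm.
126.5 × 3.6 = 455.40 sts.
Less 4 edge sts → 451.40 for the repeat.
Next multiple of 5: 455.
Add back 4 edge sts → 459.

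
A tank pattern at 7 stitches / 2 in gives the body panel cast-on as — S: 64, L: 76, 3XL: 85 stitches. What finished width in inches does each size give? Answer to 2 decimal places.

S 18.29 inches; L 21.71 inches; 3XL 24.29 inches.

7/2 = 3.5 sts per in.
S: 64 / 3.5 = 18.286 → 18.29 in.
L: 76 / 3.5 = 21.714 → 21.71 in.
3XL: 85 / 3.5 = 24.286 → 24.29 in.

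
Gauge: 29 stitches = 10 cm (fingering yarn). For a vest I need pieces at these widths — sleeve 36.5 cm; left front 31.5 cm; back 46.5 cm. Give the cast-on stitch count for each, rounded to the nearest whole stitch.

sleeve 106; left front 91; back 135.

Rate = 29/10 = 2.9 sts per cm.
sleeve: 36.5 × 2.9 = 105.85 → 106.
left front: 31.5 × 2.9 = 91.35 → 91.
back: 46.5 × 2.9 = 134.85 → 135.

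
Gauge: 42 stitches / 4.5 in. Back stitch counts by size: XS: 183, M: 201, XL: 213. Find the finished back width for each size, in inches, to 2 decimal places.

42/4.5 = 9.333 sts per in.
XS: 183 / 9.333 = 19.607 → 19.61 in.
M: 201 / 9.333 = 21.536 → 21.54 in.
XL: 213 / 9.333 = 22.821 → 22.82 in.

XS 19.61 inches; M 21.54 inches; XL 22.82 inches.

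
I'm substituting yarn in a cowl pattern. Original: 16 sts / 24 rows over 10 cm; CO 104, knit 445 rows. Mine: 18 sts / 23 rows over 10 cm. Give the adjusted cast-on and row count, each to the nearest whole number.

Cast on 117 stitches; work 426 rows.

Stitches: 104 × 18/16 = 117.00 → 117.
Rows: 445 × 23/24 = 426.46 → 426.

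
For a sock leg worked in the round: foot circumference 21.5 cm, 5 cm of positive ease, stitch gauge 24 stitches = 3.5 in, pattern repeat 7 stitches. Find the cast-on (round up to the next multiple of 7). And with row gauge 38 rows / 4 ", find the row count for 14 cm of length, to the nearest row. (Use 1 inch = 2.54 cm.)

Finished = 21.5 + 5 = 26.5 cm.
26.5 cm × 1/2.54 = 10.43 inches.
24/3.5 = 6.857 sts per in; 10.43 × 6.857 = 71.54 sts.
Next multiple of 7 → 77.
14 cm = 5.51 inches; × 9.5 = 52.36 → 52 rows.

Cast on 77 stitches; work 52 rows.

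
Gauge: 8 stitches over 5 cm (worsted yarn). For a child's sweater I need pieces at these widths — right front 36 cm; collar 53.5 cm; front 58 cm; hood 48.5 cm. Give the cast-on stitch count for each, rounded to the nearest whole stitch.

Rate = 8/5 = 1.6 sts per cm.
right front: 36 × 1.6 = 57.60 → 58.
collar: 53.5 × 1.6 = 85.60 → 86.
front: 58 × 1.6 = 92.80 → 93.
hood: 48.5 × 1.6 = 77.60 → 78.

right front 58; collar 86; front 93; hood 78.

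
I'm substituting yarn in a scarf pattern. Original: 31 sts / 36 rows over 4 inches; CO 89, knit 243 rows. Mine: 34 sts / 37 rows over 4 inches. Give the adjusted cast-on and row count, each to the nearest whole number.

Stitches: 89 × 34/31 = 97.61 → 98.
Rows: 243 × 37/36 = 249.75 → 250.

Cast on 98 stitches; work 250 rows.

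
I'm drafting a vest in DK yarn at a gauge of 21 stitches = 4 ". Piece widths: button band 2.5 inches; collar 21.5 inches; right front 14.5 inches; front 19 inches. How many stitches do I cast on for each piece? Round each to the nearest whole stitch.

Rate = 21/4 = 5.25 sts per in.
button band: 2.5 × 5.25 = 13.12 → 13.
collar: 21.5 × 5.25 = 112.88 → 113.
right front: 14.5 × 5.25 = 76.12 → 76.
front: 19 × 5.25 = 99.75 → 100.

button band 13; collar 113; right front 76; front 100.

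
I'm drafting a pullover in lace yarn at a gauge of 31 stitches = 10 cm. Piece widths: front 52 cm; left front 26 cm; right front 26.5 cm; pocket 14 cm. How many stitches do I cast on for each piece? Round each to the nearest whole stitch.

Rate = 31/10 = 3.1 sts per cm.
front: 52 × 3.1 = 161.20 → 161.
left front: 26 × 3.1 = 80.60 → 81.
right front: 26.5 × 3.1 = 82.15 → 82.
pocket: 14 × 3.1 = 43.40 → 43.

front 161; left front 81; right front 82; pocket 43.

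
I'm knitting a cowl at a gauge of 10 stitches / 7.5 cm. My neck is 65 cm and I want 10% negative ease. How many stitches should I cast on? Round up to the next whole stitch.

Finished = 65 × 0.90 = 58.50 cm.
10 / 7.5 = 1.333 sts per cm.
58.50 × 1.333 = 78.00 sts.

CO 78 sts.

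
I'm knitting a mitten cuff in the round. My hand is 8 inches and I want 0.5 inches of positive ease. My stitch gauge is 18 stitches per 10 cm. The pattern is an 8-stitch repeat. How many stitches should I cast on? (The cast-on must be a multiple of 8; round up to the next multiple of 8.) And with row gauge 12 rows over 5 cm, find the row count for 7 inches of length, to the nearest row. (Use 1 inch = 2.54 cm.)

Finished = 8 + 0.5 = 8.5 inches.
8.5 inches × 2.54 = 21.59 cm.
18/10 = 1.8 sts per cm; 21.59 × 1.8 = 38.86 sts.
Next multiple of 8 → 40.
7 inches = 17.78 cm; × 2.4 = 42.67 → 43 rows.

Cast on 40 stitches; work 43 rows.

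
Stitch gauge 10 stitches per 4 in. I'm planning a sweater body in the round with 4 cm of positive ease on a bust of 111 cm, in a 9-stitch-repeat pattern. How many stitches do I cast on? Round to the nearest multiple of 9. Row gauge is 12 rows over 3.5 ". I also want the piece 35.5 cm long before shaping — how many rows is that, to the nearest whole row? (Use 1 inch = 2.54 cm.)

Cast on 117 stitches; work 48 rows.

Finished = 111 + 4 = 115 cm.
115 cm × 1/2.54 = 45.28 inches.
10/4 = 2.5 sts per in; 45.28 × 2.5 = 113.19 sts.
Nearest multiple of 9 → 117.
35.5 cm = 13.98 inches; × 3.429 = 47.92 → 48 rows.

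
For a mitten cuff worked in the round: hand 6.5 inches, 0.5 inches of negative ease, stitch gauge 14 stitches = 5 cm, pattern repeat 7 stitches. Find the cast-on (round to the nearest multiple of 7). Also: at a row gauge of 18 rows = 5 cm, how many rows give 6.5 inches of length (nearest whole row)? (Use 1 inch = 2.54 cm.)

Cast on 42 stitches; work 59 rows.

Finished = 6.5 − 0.5 = 6 inches.
6 inches × 2.54 = 15.24 cm.
14/5 = 2.8 sts per cm; 15.24 × 2.8 = 42.67 sts.
Nearest multiple of 7 → 42.
6.5 inches = 16.51 cm; × 3.6 = 59.44 → 59 rows.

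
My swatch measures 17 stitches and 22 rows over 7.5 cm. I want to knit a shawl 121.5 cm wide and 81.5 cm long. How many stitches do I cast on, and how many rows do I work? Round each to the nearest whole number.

Stitch gauge = 17/7.5 = 2.267 sts/cm; 121.5 × 2.267 = 275.40 → 275 sts.
Row gauge = 22/7.5 = 2.933 rows/cm; 81.5 × 2.933 = 239.07 → 239 rows.

Cast on 275 stitches and work 239 rows.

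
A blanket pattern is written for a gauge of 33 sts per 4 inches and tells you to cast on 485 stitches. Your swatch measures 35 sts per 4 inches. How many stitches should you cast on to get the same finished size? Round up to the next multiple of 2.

516 stitches.

Scale factor = 35 / 33 = 1.061.
485 × 35 / 33 = 514.39 sts.
→ 516 sts.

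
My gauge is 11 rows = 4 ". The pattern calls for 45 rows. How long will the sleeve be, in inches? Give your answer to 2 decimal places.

11 rows / 4 inch = 2.75 rows per inch.
45 / 2.75 = 16.364 inches.

16.36 inches.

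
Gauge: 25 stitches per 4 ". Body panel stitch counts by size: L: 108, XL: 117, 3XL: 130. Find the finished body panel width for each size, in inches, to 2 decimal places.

L 17.28 inches; XL 18.72 inches; 3XL 20.80 inches.

25/4 = 6.25 sts per in.
L: 108 / 6.25 = 17.280 → 17.28 in.
XL: 117 / 6.25 = 18.720 → 18.72 in.
3XL: 130 / 6.25 = 20.800 → 20.80 in.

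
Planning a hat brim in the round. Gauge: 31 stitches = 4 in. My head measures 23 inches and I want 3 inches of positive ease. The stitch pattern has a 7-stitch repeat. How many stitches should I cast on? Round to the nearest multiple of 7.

CO 203 sts.

Finished = 23 + 3 = 26 inches.
31 / 4 = 7.75 sts/in.
26 × 7.75 = 201.50 sts.
Nearest multiple of 7: 203.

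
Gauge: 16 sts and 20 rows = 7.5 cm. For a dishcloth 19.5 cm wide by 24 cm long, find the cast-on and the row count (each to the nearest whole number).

Cast on 42 stitches and work 64 rows.

Stitch gauge = 16/7.5 = 2.133 sts/cm; 19.5 × 2.133 = 41.60 → 42 sts.
Row gauge = 20/7.5 = 2.667 rows/cm; 24 × 2.667 = 64.00 → 64 rows.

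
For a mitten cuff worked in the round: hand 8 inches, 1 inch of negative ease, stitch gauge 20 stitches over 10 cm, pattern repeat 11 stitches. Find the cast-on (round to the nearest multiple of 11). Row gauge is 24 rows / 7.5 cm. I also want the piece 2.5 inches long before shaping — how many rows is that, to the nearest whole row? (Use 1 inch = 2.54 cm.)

Finished = 8 − 1 = 7 inches.
7 inches × 2.54 = 17.78 cm.
20/10 = 2 sts per cm; 17.78 × 2 = 35.56 sts.
Nearest multiple of 11 → 33.
2.5 inches = 6.35 cm; × 3.2 = 20.32 → 20 rows.

Cast on 33 stitches; work 20 rows.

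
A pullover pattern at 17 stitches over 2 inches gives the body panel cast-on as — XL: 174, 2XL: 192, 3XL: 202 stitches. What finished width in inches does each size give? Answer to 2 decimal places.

17/2 = 8.5 sts per in.
XL: 174 / 8.5 = 20.471 → 20.47 in.
2XL: 192 / 8.5 = 22.588 → 22.59 in.
3XL: 202 / 8.5 = 23.765 → 23.76 in.

XL 20.47 inches; 2XL 22.59 inches; 3XL 23.76 inches.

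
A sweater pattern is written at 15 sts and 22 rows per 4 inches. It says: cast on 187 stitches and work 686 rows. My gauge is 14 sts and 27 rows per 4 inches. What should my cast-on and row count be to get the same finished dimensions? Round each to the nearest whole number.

Cast on 175 stitches; work 842 rows.

Stitches: 187 × 14/15 = 174.53 → 175.
Rows: 686 × 27/22 = 841.91 → 842.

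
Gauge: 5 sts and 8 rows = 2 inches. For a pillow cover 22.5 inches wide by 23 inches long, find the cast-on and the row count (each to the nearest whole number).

Cast on 56 stitches and work 92 rows.

Stitch gauge = 5/2 = 2.5 sts/in; 22.5 × 2.5 = 56.25 → 56 sts.
Row gauge = 8/2 = 4 rows/in; 23 × 4 = 92.00 → 92 rows.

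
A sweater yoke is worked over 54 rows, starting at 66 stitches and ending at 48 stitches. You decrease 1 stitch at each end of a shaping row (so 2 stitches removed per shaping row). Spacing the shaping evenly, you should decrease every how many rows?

Stitches to remove: |48 − 66| = 18.
Shaping rows needed: 18 / 2 = 9.
54 rows / 9 = every 6 rows.

Decrease every 6th row.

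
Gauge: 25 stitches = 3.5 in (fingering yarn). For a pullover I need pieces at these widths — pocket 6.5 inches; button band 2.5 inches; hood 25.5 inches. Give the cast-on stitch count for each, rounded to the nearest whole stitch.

Rate = 25/3.5 = 7.143 sts per in.
pocket: 6.5 × 7.143 = 46.43 → 46.
button band: 2.5 × 7.143 = 17.86 → 18.
hood: 25.5 × 7.143 = 182.14 → 182.

pocket 46; button band 18; hood 182.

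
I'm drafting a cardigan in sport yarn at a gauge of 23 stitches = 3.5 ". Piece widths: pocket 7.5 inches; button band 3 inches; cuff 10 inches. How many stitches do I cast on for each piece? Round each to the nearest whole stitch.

Rate = 23/3.5 = 6.571 sts per in.
pocket: 7.5 × 6.571 = 49.29 → 49.
button band: 3 × 6.571 = 19.71 → 20.
cuff: 10 × 6.571 = 65.71 → 66.

pocket 49; button band 20; cuff 66.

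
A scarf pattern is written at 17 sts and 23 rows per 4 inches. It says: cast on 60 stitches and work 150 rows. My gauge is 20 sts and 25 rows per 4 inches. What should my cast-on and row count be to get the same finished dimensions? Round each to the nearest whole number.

Stitches: 60 × 20/17 = 70.59 → 71.
Rows: 150 × 25/23 = 163.04 → 163.

Cast on 71 stitches; work 163 rows.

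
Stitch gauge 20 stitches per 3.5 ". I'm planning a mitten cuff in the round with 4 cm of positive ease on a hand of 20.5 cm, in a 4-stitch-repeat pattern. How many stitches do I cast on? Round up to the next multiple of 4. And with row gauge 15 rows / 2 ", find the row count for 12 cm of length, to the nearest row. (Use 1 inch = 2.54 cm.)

Cast on 56 stitches; work 35 rows.

Finished = 20.5 + 4 = 24.5 cm.
24.5 cm × 1/2.54 = 9.65 inches.
20/3.5 = 5.714 sts per in; 9.65 × 5.714 = 55.12 sts.
Next multiple of 4 → 56.
12 cm = 4.72 inches; × 7.5 = 35.43 → 35 rows.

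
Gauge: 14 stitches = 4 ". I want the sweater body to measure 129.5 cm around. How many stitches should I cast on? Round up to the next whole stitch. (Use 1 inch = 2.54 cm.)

129.5 cm = 50.98 in.
14 stitches / 4 in = 3.5 stitches per inch.
50.98 × 3.5 = 178.44 stitches.
Round up → 179.

CO 179 sts.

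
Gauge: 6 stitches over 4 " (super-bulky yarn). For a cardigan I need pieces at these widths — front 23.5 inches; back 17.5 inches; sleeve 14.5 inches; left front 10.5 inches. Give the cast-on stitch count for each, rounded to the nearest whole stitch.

front 35; back 26; sleeve 22; left front 16.

Rate = 6/4 = 1.5 sts per in.
front: 23.5 × 1.5 = 35.25 → 35.
back: 17.5 × 1.5 = 26.25 → 26.
sleeve: 14.5 × 1.5 = 21.75 → 22.
left front: 10.5 × 1.5 = 15.75 → 16.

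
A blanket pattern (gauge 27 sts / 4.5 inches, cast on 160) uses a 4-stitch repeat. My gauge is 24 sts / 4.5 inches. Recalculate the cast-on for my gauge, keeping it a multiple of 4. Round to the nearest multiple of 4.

CO 144 sts.

160 × 24 / 27 = 142.22.
Nearest multiple of 4: 144.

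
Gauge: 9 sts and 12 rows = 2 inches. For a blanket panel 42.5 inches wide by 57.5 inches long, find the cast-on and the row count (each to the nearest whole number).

Cast on 191 stitches and work 345 rows.

Stitch gauge = 9/2 = 4.5 sts/in; 42.5 × 4.5 = 191.25 → 191 sts.
Row gauge = 12/2 = 6 rows/in; 57.5 × 6 = 345.00 → 345 rows.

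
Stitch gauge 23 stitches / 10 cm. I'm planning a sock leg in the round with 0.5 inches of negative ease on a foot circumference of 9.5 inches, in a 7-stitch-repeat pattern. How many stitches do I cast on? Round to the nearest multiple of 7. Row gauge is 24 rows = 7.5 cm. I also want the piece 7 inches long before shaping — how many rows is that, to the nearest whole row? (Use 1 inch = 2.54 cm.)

Cast on 56 stitches; work 57 rows.

Finished = 9.5 − 0.5 = 9 inches.
9 inches × 2.54 = 22.86 cm.
23/10 = 2.3 sts per cm; 22.86 × 2.3 = 52.58 sts.
Nearest multiple of 7 → 56.
7 inches = 17.78 cm; × 3.2 = 56.90 → 57 rows.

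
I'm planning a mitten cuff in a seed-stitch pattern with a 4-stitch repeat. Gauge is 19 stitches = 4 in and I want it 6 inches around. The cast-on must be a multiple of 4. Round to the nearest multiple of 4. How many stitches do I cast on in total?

28 stitches.

19 / 4 = 4.75 sts per inch.
6 × 4.75 = 28.50 sts.
Nearest multiple of 4: 28.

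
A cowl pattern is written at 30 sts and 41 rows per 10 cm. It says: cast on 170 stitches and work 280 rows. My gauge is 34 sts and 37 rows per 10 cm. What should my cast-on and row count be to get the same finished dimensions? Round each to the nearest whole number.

Cast on 193 stitches; work 253 rows.

Stitches: 170 × 34/30 = 192.67 → 193.
Rows: 280 × 37/41 = 252.68 → 253.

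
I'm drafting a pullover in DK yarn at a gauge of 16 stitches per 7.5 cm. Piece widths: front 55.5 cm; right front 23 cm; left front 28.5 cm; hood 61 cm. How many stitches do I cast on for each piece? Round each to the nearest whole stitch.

front 118; right front 49; left front 61; hood 130.

Rate = 16/7.5 = 2.133 sts per cm.
front: 55.5 × 2.133 = 118.40 → 118.
right front: 23 × 2.133 = 49.07 → 49.
left front: 28.5 × 2.133 = 60.80 → 61.
hood: 61 × 2.133 = 130.13 → 130.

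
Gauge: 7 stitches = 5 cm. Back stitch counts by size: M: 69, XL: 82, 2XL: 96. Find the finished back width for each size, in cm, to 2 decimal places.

7/5 = 1.4 sts per cm.
M: 69 / 1.4 = 49.286 → 49.29 cm.
XL: 82 / 1.4 = 58.571 → 58.57 cm.
2XL: 96 / 1.4 = 68.571 → 68.57 cm.

M 49.29 cm; XL 58.57 cm; 2XL 68.57 cm.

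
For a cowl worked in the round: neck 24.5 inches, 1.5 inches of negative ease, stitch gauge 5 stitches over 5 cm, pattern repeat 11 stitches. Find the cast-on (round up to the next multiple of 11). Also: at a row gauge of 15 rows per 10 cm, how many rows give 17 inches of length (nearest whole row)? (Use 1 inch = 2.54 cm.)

Cast on 66 stitches; work 65 rows.

Finished = 24.5 − 1.5 = 23 inches.
23 inches × 2.54 = 58.42 cm.
5/5 = 1 sts per cm; 58.42 × 1 = 58.42 sts.
Next multiple of 11 → 66.
17 inches = 43.18 cm; × 1.5 = 64.77 → 65 rows.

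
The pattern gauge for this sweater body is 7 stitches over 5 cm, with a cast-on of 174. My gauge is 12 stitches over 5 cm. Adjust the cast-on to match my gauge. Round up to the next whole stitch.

CO 299 sts.

Scale factor = 12 / 7 = 1.714.
174 × 12 / 7 = 298.29 sts.
→ 299 sts.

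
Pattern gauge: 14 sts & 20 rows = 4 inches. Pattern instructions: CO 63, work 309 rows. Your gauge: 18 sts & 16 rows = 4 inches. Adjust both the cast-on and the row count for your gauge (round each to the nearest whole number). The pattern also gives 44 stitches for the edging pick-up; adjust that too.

Cast on 81 stitches; work 247 rows; edging pick-up 57 stitches.

Stitches: 63 × 18/14 = 81.00 → 81.
Rows: 309 × 16/20 = 247.20 → 247.
edging pick-up: 44 × 18/14 = 56.57 → 57.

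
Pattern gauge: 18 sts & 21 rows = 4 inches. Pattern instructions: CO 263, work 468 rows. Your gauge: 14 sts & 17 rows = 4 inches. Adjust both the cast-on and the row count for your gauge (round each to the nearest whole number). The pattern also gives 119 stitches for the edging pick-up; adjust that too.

Stitches: 263 × 14/18 = 204.56 → 205.
Rows: 468 × 17/21 = 378.86 → 379.
edging pick-up: 119 × 14/18 = 92.56 → 93.

Cast on 205 stitches; work 379 rows; edging pick-up 93 stitches.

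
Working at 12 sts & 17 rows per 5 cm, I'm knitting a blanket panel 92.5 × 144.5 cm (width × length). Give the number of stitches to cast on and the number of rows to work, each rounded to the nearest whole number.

Stitch gauge = 12/5 = 2.4 sts/cm; 92.5 × 2.4 = 222.00 → 222 sts.
Row gauge = 17/5 = 3.4 rows/cm; 144.5 × 3.4 = 491.30 → 491 rows.

Cast on 222 stitches and work 491 rows.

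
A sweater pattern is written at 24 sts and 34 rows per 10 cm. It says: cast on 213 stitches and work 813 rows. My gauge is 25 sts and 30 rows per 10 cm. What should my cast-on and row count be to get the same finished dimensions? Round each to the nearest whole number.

Stitches: 213 × 25/24 = 221.88 → 222.
Rows: 813 × 30/34 = 717.35 → 717.

Cast on 222 stitches; work 717 rows.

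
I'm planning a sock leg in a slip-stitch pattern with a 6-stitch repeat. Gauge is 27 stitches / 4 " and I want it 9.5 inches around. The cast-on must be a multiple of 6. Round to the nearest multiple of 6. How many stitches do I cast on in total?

27 / 4 = 6.75 sts per inch.
9.5 × 6.75 = 64.12 sts.
Nearest multiple of 6: 66.

CO 66 sts.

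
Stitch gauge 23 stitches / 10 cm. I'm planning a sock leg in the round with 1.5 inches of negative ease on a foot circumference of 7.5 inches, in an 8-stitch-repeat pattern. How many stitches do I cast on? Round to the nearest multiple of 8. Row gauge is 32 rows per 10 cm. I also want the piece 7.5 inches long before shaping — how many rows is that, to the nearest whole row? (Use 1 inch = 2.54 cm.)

Cast on 32 stitches; work 61 rows.

Finished = 7.5 − 1.5 = 6 inches.
6 inches × 2.54 = 15.24 cm.
23/10 = 2.3 sts per cm; 15.24 × 2.3 = 35.05 sts.
Nearest multiple of 8 → 32.
7.5 inches = 19.05 cm; × 3.2 = 60.96 → 61 rows.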